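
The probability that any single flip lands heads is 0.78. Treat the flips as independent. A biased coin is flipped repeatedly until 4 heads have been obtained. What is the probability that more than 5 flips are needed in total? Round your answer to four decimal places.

Needing more than 5 flips ⇔ fewer than 4 successes in the first 5. With X ~ Binomial(5, 0.78), P(Y > 5) = P(X ≤ 3).
  k=0: C(5,0)·0.78^0·0.22^5 = 0.000515
  k=1: C(5,1)·0.78^1·0.22^4 = 0.009136
  k=2: C(5,2)·0.78^2·0.22^3 = 0.064782
  k=3: C(5,3)·0.78^3·0.22^2 = 0.229683
P(X ≤ 3) = 0.304117

0.3041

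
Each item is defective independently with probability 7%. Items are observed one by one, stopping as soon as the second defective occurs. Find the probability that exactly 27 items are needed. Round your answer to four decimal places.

Y = trial on which the second success occurs; negative binomial, r=2, p=0.07.
P(Y=27) = C(26,1) · p^2 · (1−p)^25
= 26 · 0.0049 · 0.16296 = 0.020761

0.0208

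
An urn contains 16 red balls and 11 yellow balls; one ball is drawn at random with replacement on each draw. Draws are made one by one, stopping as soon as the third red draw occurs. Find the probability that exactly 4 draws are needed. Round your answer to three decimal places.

0.254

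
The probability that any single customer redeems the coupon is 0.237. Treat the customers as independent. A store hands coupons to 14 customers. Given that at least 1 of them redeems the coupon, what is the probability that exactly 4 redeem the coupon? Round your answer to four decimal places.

0.2161

X ~ Binomial(14, 0.237). Want P(X=4 | X≥1) = P(X=4) / P(X≥1).
P(X=4) = C(14,4)·0.237^4·0.763^10 = 0.211190
P(X≥1) = 1 − 0.022664 = 0.977336
Ratio = 0.211190 / 0.977336 = 0.216087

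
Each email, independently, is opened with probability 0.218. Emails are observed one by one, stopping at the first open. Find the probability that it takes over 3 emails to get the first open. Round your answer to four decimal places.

0.4782

Y = number of emails to the first success; geometric, p = 0.218.
P(Y > 3) = P(first 3 all fail) = (1−p)^3 = 0.478212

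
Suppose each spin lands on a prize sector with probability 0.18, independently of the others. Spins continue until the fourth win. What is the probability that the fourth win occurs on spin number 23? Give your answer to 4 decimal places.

Y = trial on which the fourth success occurs; negative binomial, r=4, p=0.18.
P(Y=23) = C(22,3) · p^4 · (1−p)^19
= 1540 · 0.0010498 · 0.023039 = 0.037246

0.0372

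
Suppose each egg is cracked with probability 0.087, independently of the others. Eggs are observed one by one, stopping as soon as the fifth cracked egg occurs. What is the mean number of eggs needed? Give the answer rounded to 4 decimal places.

Y = total eggs until the fifth success; negative binomial with r=5, p=0.087.
E[Y] = r / p = 5 / 0.087 = 57.471264

57.4713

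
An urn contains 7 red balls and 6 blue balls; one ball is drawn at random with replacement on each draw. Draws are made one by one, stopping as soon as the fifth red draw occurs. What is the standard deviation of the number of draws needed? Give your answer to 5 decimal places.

Y = total draws until the fifth success; negative binomial with r=5, p=0.538462.
SD(Y) = √[r(1−p)/p²] = √(7.9591837) = 2.8212025

2.82120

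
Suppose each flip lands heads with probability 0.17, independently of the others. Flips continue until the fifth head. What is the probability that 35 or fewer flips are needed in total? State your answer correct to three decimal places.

0.733

Finishing within 35 flips ⇔ at least 5 successes in the first 35. With X ~ Binomial(35, 0.17), P(Y ≤ 35) = 1 − P(X ≤ 4).
  k=0: C(35,0)·0.17^0·0.83^35 = 0.00147
  k=1: C(35,1)·0.17^1·0.83^34 = 0.01055
  k=2: C(35,2)·0.17^2·0.83^33 = 0.03673
  k=3: C(35,3)·0.17^3·0.83^32 = 0.08275
  k=4: C(35,4)·0.17^4·0.83^31 = 0.13559
1 − 0.26708 = 0.73292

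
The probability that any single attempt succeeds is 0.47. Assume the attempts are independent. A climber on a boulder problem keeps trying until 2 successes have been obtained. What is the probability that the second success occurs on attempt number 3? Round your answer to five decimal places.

Y = trial on which the second success occurs; negative binomial, r=2, p=0.47.
P(Y=3) = C(2,1) · p^2 · (1−p)^1
= 2 · 0.2209 · 0.53 = 0.2341540

0.23415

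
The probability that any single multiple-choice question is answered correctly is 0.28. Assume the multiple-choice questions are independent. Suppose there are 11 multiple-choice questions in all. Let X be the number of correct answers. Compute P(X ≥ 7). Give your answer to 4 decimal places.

0.0146

X ~ Binomial(11, 0.28); P(X ≥ 7) = Σ C(11,k) p^k (1−p)^(11−k) over k:
  k=7: C(11,7)·0.28^7·0.72^4 = 0.011966
  k=8: C(11,8)·0.28^8·0.72^3 = 0.002327
  k=9: C(11,9)·0.28^9·0.72^2 = 0.000302
  k=10: C(11,10)·0.28^10·0.72^1 = 0.000023
  k=11: C(11,11)·0.28^11·0.72^0 = 0.000001
Total = 0.014619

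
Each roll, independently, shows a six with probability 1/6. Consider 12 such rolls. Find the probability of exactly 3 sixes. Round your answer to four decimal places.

0.1974

X ~ Binomial(n=12, p=0.166667).
P(X=3) = C(12,3) · p^3 · (1−p)^9
= 220 · 0.0046296 · 0.19381 = 0.197396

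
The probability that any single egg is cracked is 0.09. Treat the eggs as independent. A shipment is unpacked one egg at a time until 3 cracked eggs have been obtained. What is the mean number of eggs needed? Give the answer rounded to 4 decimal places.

33.3333

Y = total eggs until the third success; negative binomial with r=3, p=0.09.
E[Y] = r / p = 3 / 0.09 = 33.333333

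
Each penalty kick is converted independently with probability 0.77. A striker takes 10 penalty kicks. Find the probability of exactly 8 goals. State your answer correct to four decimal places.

0.2942

X ~ Binomial(n=10, p=0.77).
P(X=8) = C(10,8) · p^8 · (1−p)^2
= 45 · 0.12357 · 0.0529 = 0.294167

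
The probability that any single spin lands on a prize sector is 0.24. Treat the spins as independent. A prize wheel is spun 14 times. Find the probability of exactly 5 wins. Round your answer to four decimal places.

X ~ Binomial(n=14, p=0.24).
P(X=5) = C(14,5) · p^5 · (1−p)^9
= 2002 · 0.00079626 · 0.084591 = 0.134847

0.1348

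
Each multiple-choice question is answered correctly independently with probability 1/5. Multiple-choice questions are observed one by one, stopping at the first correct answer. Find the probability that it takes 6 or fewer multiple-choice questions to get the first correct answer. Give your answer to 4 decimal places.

Y = number of multiple-choice questions to the first success; geometric, p = 0.20.
P(Y ≤ 6) = 1 − (1−p)^6 = 1 − 0.262144 = 0.737856

0.7379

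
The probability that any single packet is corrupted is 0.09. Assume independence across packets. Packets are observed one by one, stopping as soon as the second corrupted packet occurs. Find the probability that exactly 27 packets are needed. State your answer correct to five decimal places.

Y = trial on which the second success occurs; negative binomial, r=2, p=0.09.
P(Y=27) = C(26,1) · p^2 · (1−p)^25
= 26 · 0.0081 · 0.094631 = 0.0199294

0.01993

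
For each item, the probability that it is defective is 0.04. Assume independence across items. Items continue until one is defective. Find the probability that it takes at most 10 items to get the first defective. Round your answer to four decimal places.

Y = number of items to the first success; geometric, p = 0.04.
P(Y ≤ 10) = 1 − (1−p)^10 = 1 − 0.664833 = 0.335167

0.3352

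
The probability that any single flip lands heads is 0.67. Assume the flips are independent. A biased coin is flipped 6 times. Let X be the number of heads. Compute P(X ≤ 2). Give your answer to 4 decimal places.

X ~ Binomial(6, 0.67); P(X ≤ 2) = Σ C(6,k) p^k (1−p)^(6−k) over k:
  k=0: C(6,0)·0.67^0·0.33^6 = 0.001291
  k=1: C(6,1)·0.67^1·0.33^5 = 0.015732
  k=2: C(6,2)·0.67^2·0.33^4 = 0.079854
Total = 0.096878

0.0969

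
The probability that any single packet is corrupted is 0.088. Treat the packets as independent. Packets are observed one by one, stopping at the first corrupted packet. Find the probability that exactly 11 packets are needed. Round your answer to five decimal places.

0.03503

Geometric (trials to first success), p = 0.088.
P(Y = 11) = (1−p)^10 · p = 0.39806 · 0.088 = 0.0350293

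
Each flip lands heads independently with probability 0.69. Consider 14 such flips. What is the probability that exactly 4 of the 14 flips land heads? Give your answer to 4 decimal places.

X ~ Binomial(n=14, p=0.69).
P(X=4) = C(14,4) · p^4 · (1−p)^10
= 1001 · 0.22667 · 8.1963e-06 = 0.001860

0.0019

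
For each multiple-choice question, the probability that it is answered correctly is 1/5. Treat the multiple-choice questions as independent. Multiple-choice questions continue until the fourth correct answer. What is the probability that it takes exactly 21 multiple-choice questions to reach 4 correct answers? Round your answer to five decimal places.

0.04107

Y = trial on which the fourth success occurs; negative binomial, r=4, p=0.20.
P(Y=21) = C(20,3) · p^4 · (1−p)^17
= 1140 · 0.0016 · 0.022518 = 0.0410728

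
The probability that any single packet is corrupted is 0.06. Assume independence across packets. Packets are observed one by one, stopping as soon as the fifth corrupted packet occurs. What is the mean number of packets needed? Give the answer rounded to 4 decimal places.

83.3333

Y = total packets until the fifth success; negative binomial with r=5, p=0.06.
E[Y] = r / p = 5 / 0.06 = 83.333333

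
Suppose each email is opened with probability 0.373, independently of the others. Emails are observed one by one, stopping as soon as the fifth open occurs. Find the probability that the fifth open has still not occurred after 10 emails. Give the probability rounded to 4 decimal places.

Needing more than 10 emails ⇔ fewer than 5 successes in the first 10. With X ~ Binomial(10, 0.373), P(Y > 10) = P(X ≤ 4).
  k=0: C(10,0)·0.373^0·0.627^10 = 0.009390
  k=1: C(10,1)·0.373^1·0.627^9 = 0.055862
  k=2: C(10,2)·0.373^2·0.627^8 = 0.149545
  k=3: C(10,3)·0.373^3·0.627^7 = 0.237236
  k=4: C(10,4)·0.373^4·0.627^6 = 0.246979
P(X ≤ 4) = 0.699012

0.6990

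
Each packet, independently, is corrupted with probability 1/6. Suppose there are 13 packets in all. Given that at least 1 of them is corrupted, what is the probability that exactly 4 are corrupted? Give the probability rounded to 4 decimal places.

0.1179

X ~ Binomial(13, 0.166667). Want P(X=4 | X≥1) = P(X=4) / P(X≥1).
P(X=4) = C(13,4)·0.166667^4·0.833333^9 = 0.106923
P(X≥1) = 1 − 0.093464 = 0.906536
Ratio = 0.106923 / 0.906536 = 0.117946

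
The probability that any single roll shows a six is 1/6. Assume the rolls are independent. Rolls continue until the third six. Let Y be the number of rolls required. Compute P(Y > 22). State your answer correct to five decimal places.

0.26519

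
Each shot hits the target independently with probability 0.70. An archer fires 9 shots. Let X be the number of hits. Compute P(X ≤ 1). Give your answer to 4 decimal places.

0.0004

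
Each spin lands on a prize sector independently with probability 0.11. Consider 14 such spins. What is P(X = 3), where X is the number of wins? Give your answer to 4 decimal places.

0.1345

X ~ Binomial(n=14, p=0.11).
P(X=3) = C(14,3) · p^3 · (1−p)^11
= 364 · 0.001331 · 0.27752 = 0.134453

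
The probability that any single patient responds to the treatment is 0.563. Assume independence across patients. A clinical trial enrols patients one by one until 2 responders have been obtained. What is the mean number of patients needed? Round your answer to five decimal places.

3.55240

Y = total patients until the second success; negative binomial with r=2, p=0.563.
E[Y] = r / p = 2 / 0.563 = 3.5523979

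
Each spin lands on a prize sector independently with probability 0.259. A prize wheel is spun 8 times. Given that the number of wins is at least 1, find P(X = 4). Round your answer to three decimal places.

0.104

X ~ Binomial(8, 0.259). Want P(X=4 | X≥1) = P(X=4) / P(X≥1).
P(X=4) = C(8,4)·0.259^4·0.741^4 = 0.09497
P(X≥1) = 1 − 0.09090 = 0.90910
Ratio = 0.09497 / 0.90910 = 0.10446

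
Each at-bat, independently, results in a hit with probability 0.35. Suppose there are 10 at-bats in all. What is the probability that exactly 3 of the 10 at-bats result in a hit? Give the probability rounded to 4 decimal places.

0.2522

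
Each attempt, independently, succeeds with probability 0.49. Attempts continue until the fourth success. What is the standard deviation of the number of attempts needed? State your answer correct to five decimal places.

2.91487

Y = total attempts until the fourth success; negative binomial with r=4, p=0.49.
SD(Y) = √[r(1−p)/p²] = √(8.4964598) = 2.9148687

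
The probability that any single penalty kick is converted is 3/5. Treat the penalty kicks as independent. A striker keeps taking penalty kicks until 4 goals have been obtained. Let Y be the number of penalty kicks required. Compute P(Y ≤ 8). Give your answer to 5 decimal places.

0.82633

Finishing within 8 penalty kicks ⇔ at least 4 successes in the first 8. With X ~ Binomial(8, 0.60), P(Y ≤ 8) = 1 − P(X ≤ 3).
  k=0: C(8,0)·0.60^0·0.40^8 = 0.0006554
  k=1: C(8,1)·0.60^1·0.40^7 = 0.0078643
  k=2: C(8,2)·0.60^2·0.40^6 = 0.0412877
  k=3: C(8,3)·0.60^3·0.40^5 = 0.1238630
1 − 0.1736704 = 0.8263296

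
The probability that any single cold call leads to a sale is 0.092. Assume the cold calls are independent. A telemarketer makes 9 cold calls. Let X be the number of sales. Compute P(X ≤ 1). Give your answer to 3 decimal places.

0.802

X ~ Binomial(9, 0.092); P(X ≤ 1) = Σ C(9,k) p^k (1−p)^(9−k) over k:
  k=0: C(9,0)·0.092^0·0.908^9 = 0.41954
  k=1: C(9,1)·0.092^1·0.908^8 = 0.38258
Total = 0.80211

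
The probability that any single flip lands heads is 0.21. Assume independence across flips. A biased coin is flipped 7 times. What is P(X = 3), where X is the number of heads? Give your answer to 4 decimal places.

0.1263

X ~ Binomial(n=7, p=0.21).
P(X=3) = C(7,3) · p^3 · (1−p)^4
= 35 · 0.009261 · 0.3895 = 0.126251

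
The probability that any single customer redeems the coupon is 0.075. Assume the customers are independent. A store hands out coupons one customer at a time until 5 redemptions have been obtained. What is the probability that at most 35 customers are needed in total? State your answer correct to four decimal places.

0.1183

Finishing within 35 customers ⇔ at least 5 successes in the first 35. With X ~ Binomial(35, 0.075), P(Y ≤ 35) = 1 − P(X ≤ 4).
  k=0: C(35,0)·0.075^0·0.925^35 = 0.065307
  k=1: C(35,1)·0.075^1·0.925^34 = 0.185331
  k=2: C(35,2)·0.075^2·0.925^33 = 0.255456
  k=3: C(35,3)·0.075^3·0.925^32 = 0.227839
  k=4: C(35,4)·0.075^4·0.925^31 = 0.147788
1 − 0.881722 = 0.118278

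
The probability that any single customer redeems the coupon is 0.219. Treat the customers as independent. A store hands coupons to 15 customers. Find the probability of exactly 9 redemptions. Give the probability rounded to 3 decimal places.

0.001

X ~ Binomial(n=15, p=0.219).
P(X=9) = C(15,9) · p^9 · (1−p)^6
= 5005 · 1.1588e-06 · 0.22694 = 0.00132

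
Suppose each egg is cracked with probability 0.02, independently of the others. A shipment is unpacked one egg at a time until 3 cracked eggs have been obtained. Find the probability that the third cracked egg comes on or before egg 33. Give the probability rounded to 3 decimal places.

Finishing within 33 eggs ⇔ at least 3 successes in the first 33. With X ~ Binomial(33, 0.02), P(Y ≤ 33) = 1 − P(X ≤ 2).
  k=0: C(33,0)·0.02^0·0.98^33 = 0.51341
  k=1: C(33,1)·0.02^1·0.98^32 = 0.34576
  k=2: C(33,2)·0.02^2·0.98^31 = 0.11290
1 − 0.97207 = 0.02793

0.028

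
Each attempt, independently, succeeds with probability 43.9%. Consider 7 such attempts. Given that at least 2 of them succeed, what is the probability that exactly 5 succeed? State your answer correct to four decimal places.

X ~ Binomial(7, 0.439). Want P(X=5 | X≥2) = P(X=5) / P(X≥2).
P(X=5) = C(7,5)·0.439^5·0.561^2 = 0.107762
P(X≥2) = 1 − 0.017488 − 0.095794 = 0.886718
Ratio = 0.107762 / 0.886718 = 0.121530

0.1215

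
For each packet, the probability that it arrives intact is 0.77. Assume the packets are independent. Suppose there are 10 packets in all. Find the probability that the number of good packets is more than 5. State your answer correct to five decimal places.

0.94308

X ~ Binomial(10, 0.77); P(X ≥ 6) = Σ C(10,k) p^k (1−p)^(10−k) over k:
  k=6: C(10,6)·0.77^6·0.23^4 = 0.1224828
  k=7: C(10,7)·0.77^7·0.23^3 = 0.2343149
  k=8: C(10,8)·0.77^8·0.23^2 = 0.2941670
  k=9: C(10,9)·0.77^9·0.23^1 = 0.2188489
  k=10: C(10,10)·0.77^10·0.23^0 = 0.0732668
Total = 0.9430804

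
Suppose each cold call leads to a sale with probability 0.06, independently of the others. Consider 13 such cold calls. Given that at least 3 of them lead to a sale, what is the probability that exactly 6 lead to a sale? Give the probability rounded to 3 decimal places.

X ~ Binomial(13, 0.06). Want P(X=6 | X≥3) = P(X=6) / P(X≥3).
P(X=6) = C(13,6)·0.06^6·0.94^7 = 0.00005
P(X≥3) = 1 − 0.44737 − 0.37122 − 0.14217 = 0.03925
Ratio = 0.00005 / 0.03925 = 0.00132

0.001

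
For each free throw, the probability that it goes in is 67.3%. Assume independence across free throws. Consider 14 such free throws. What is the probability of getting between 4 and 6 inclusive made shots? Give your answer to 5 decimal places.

0.05116

X ~ Binomial(14, 0.673); P(4 ≤ X ≤ 6) = Σ C(14,k) p^k (1−p)^(14−k) over k:
  k=4: C(14,4)·0.673^4·0.327^10 = 0.0028706
  k=5: C(14,5)·0.673^5·0.327^9 = 0.0118160
  k=6: C(14,6)·0.673^6·0.327^8 = 0.0364777
Total = 0.0511643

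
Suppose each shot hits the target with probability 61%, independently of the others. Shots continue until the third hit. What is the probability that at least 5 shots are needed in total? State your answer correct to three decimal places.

Needing more than 4 shots ⇔ fewer than 3 successes in the first 4. With X ~ Binomial(4, 0.61), P(Y > 4) = P(X ≤ 2).
  k=0: C(4,0)·0.61^0·0.39^4 = 0.02313
  k=1: C(4,1)·0.61^1·0.39^3 = 0.14474
  k=2: C(4,2)·0.61^2·0.39^2 = 0.33958
P(X ≤ 2) = 0.50745

0.507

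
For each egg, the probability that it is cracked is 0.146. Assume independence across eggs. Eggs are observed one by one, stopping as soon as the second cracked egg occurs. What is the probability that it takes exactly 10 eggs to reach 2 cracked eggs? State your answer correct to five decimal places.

Y = trial on which the second success occurs; negative binomial, r=2, p=0.146.
P(Y=10) = C(9,1) · p^2 · (1−p)^8
= 9 · 0.021316 · 0.28292 = 0.0542764

0.05428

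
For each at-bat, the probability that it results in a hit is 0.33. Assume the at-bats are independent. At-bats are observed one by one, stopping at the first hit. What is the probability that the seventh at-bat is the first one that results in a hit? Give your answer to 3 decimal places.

0.030

Geometric (trials to first success), p = 0.33.
P(Y = 7) = (1−p)^6 · p = 0.090458 · 0.33 = 0.02985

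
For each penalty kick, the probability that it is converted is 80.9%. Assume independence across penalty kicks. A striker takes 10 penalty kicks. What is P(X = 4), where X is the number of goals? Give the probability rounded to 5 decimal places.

X ~ Binomial(n=10, p=0.809).
P(X=4) = C(10,4) · p^4 · (1−p)^6
= 210 · 0.42835 · 4.8551e-05 = 0.0043673

0.00437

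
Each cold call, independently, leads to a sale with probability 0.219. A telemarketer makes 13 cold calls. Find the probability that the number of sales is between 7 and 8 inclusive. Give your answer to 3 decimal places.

0.011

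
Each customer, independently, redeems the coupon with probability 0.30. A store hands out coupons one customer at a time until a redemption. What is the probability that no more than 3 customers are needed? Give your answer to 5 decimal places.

Y = number of customers to the first success; geometric, p = 0.30.
P(Y ≤ 3) = 1 − (1−p)^3 = 1 − 0.3430000 = 0.6570000

0.65700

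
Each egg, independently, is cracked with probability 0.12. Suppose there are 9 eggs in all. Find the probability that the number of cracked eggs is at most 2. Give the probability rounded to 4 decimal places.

X ~ Binomial(9, 0.12); P(X ≤ 2) = Σ C(9,k) p^k (1−p)^(9−k) over k:
  k=0: C(9,0)·0.12^0·0.88^9 = 0.316478
  k=1: C(9,1)·0.12^1·0.88^8 = 0.388405
  k=2: C(9,2)·0.12^2·0.88^7 = 0.211857
Total = 0.916741

0.9167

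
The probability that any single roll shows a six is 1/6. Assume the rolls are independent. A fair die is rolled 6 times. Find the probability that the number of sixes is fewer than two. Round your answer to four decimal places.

X ~ Binomial(6, 0.166667); P(X ≤ 1) = Σ C(6,k) p^k (1−p)^(6−k) over k:
  k=0: C(6,0)·0.166667^0·0.833333^6 = 0.334898
  k=1: C(6,1)·0.166667^1·0.833333^5 = 0.401878
Total = 0.736776

0.7368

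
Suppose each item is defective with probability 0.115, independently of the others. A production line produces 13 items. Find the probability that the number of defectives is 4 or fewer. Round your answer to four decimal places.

X ~ Binomial(13, 0.115); P(X ≤ 4) = Σ C(13,k) p^k (1−p)^(13−k) over k:
  k=0: C(13,0)·0.115^0·0.885^13 = 0.204297
  k=1: C(13,1)·0.115^1·0.885^12 = 0.345112
  k=2: C(13,2)·0.115^2·0.885^11 = 0.269071
  k=3: C(13,3)·0.115^3·0.885^10 = 0.128201
  k=4: C(13,4)·0.115^4·0.885^9 = 0.041647
Total = 0.988329

0.9883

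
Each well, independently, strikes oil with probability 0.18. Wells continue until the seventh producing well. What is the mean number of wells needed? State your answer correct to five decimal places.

Y = total wells until the seventh success; negative binomial with r=7, p=0.18.
E[Y] = r / p = 7 / 0.18 = 38.8888889

38.88889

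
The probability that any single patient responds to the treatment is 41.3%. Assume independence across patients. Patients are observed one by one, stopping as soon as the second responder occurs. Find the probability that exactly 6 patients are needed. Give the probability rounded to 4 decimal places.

0.1013

Y = trial on which the second success occurs; negative binomial, r=2, p=0.413.
P(Y=6) = C(5,1) · p^2 · (1−p)^4
= 5 · 0.17057 · 0.11873 = 0.101256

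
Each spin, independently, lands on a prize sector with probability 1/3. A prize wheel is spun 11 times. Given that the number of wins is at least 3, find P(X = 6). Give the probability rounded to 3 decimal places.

X ~ Binomial(11, 0.333333). Want P(X=6 | X≥3) = P(X=6) / P(X≥3).
P(X=6) = C(11,6)·0.333333^6·0.666667^5 = 0.08346
P(X≥3) = 1 − 0.01156 − 0.06359 − 0.15896 = 0.76589
Ratio = 0.08346 / 0.76589 = 0.10897

0.109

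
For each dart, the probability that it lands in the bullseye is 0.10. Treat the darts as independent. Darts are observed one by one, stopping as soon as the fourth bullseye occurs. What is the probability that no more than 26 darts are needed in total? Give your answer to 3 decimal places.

0.259

Finishing within 26 darts ⇔ at least 4 successes in the first 26. With X ~ Binomial(26, 0.10), P(Y ≤ 26) = 1 − P(X ≤ 3).
  k=0: C(26,0)·0.10^0·0.90^26 = 0.06461
  k=1: C(26,1)·0.10^1·0.90^25 = 0.18665
  k=2: C(26,2)·0.10^2·0.90^24 = 0.25924
  k=3: C(26,3)·0.10^3·0.90^23 = 0.23044
1 − 0.74094 = 0.25906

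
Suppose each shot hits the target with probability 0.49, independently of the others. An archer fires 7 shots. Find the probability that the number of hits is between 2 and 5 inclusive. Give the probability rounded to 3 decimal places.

X ~ Binomial(7, 0.49); P(2 ≤ X ≤ 5) = Σ C(7,k) p^k (1−p)^(7−k) over k:
  k=2: C(7,2)·0.49^2·0.51^5 = 0.17397
  k=3: C(7,3)·0.49^3·0.51^4 = 0.27857
  k=4: C(7,4)·0.49^4·0.51^3 = 0.26765
  k=5: C(7,5)·0.49^5·0.51^2 = 0.15429
Total = 0.87448

0.874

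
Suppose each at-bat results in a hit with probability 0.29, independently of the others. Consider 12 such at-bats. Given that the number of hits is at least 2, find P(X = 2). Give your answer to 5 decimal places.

X ~ Binomial(12, 0.29). Want P(X=2 | X≥2) = P(X=2) / P(X≥2).
P(X=2) = C(12,2)·0.29^2·0.71^10 = 0.1806855
P(X≥2) = 1 − 0.0164097 − 0.0804306 = 0.9031598
Ratio = 0.1806855 / 0.9031598 = 0.2000593

0.20006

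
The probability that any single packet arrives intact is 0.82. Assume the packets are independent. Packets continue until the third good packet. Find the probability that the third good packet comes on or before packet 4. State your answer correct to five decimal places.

Finishing within 4 packets ⇔ at least 3 successes in the first 4. With X ~ Binomial(4, 0.82), P(Y ≤ 4) = 1 − P(X ≤ 2).
  k=0: C(4,0)·0.82^0·0.18^4 = 0.0010498
  k=1: C(4,1)·0.82^1·0.18^3 = 0.0191290
  k=2: C(4,2)·0.82^2·0.18^2 = 0.1307146
1 − 0.1508933 = 0.8491067

0.84911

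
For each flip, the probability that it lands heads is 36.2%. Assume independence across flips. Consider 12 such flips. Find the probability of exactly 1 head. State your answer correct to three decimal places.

0.031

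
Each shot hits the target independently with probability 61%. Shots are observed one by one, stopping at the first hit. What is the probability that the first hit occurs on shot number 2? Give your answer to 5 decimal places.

0.23790

Geometric (trials to first success), p = 0.61.
P(Y = 2) = (1−p)^1 · p = 0.39 · 0.61 = 0.2379000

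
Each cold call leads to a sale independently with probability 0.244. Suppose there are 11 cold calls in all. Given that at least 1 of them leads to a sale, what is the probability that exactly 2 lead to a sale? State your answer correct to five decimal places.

0.27691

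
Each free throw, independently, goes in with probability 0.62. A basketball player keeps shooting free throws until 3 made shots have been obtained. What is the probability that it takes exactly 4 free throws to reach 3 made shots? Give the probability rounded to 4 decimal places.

Y = trial on which the third success occurs; negative binomial, r=3, p=0.62.
P(Y=4) = C(3,2) · p^3 · (1−p)^1
= 3 · 0.23833 · 0.38 = 0.271694

0.2717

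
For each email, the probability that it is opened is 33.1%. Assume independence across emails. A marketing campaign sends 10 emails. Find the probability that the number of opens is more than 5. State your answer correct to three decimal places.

0.074

X ~ Binomial(10, 0.331); P(X ≥ 6) = Σ C(10,k) p^k (1−p)^(10−k) over k:
  k=6: C(10,6)·0.331^6·0.669^4 = 0.05532
  k=7: C(10,7)·0.331^7·0.669^3 = 0.01564
  k=8: C(10,8)·0.331^8·0.669^2 = 0.00290
  k=9: C(10,9)·0.331^9·0.669^1 = 0.00032
  k=10: C(10,10)·0.331^10·0.669^0 = 0.00002
Total = 0.07420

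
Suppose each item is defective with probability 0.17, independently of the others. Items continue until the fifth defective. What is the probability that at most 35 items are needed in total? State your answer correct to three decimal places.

0.733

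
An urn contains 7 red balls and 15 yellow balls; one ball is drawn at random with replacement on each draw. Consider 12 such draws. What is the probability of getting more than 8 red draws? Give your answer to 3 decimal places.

0.003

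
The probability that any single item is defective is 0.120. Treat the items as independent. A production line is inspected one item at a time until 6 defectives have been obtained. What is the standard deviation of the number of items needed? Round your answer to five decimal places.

Y = total items until the sixth success; negative binomial with r=6, p=0.12.
SD(Y) = √[r(1−p)/p²] = √(366.6666667) = 19.1485422

19.14854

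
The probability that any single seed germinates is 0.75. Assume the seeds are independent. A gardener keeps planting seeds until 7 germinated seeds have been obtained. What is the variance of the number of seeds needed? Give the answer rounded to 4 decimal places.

Y = total seeds until the seventh success; negative binomial with r=7, p=0.75.
Var(Y) = r(1−p)/p² = 7·0.25 / 0.75² = 3.111111

3.1111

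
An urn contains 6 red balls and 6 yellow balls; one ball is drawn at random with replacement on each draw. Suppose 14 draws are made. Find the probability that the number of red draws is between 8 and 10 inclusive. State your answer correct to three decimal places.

0.367

X ~ Binomial(14, 0.50); P(8 ≤ X ≤ 10) = Σ C(14,k) p^k (1−p)^(14−k) over k:
  k=8: C(14,8)·0.50^8·0.50^6 = 0.18329
  k=9: C(14,9)·0.50^9·0.50^5 = 0.12219
  k=10: C(14,10)·0.50^10·0.50^4 = 0.06110
Total = 0.36658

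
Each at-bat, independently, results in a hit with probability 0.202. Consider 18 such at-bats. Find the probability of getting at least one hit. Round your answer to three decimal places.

0.983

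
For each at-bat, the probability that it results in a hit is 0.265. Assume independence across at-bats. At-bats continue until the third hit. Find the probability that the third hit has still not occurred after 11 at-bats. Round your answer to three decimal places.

Needing more than 11 at-bats ⇔ fewer than 3 successes in the first 11. With X ~ Binomial(11, 0.265), P(Y > 11) = P(X ≤ 2).
  k=0: C(11,0)·0.265^0·0.735^11 = 0.03382
  k=1: C(11,1)·0.265^1·0.735^10 = 0.13413
  k=2: C(11,2)·0.265^2·0.735^9 = 0.24179
P(X ≤ 2) = 0.40974

0.410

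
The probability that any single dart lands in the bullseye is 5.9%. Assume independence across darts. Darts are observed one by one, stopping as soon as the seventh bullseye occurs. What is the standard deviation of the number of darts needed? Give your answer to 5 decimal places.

Y = total darts until the seventh success; negative binomial with r=7, p=0.059.
SD(Y) = √[r(1−p)/p²] = √(1892.2723355) = 43.5002567

43.50026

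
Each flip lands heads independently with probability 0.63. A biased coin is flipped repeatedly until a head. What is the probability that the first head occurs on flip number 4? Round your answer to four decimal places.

Geometric (trials to first success), p = 0.63.
P(Y = 4) = (1−p)^3 · p = 0.050653 · 0.63 = 0.031911

0.0319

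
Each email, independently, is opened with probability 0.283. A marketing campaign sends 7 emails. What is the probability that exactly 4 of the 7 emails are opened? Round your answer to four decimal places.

0.0828

X ~ Binomial(n=7, p=0.283).
P(X=4) = C(7,4) · p^4 · (1−p)^3
= 35 · 0.0064142 · 0.3686 = 0.082751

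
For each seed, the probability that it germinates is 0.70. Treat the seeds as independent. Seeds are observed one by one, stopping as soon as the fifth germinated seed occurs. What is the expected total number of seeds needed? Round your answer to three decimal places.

Y = total seeds until the fifth success; negative binomial with r=5, p=0.70.
E[Y] = r / p = 5 / 0.70 = 7.14286

7.143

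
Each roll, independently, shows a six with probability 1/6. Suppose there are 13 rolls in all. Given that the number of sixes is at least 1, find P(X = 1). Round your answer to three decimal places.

0.268

X ~ Binomial(13, 0.166667). Want P(X=1 | X≥1) = P(X=1) / P(X≥1).
P(X=1) = C(13,1)·0.166667^1·0.833333^12 = 0.24301
P(X≥1) = 1 − 0.09346 = 0.90654
Ratio = 0.24301 / 0.90654 = 0.26806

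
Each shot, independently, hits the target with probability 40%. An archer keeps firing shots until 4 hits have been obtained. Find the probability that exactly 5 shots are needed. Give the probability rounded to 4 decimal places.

0.0614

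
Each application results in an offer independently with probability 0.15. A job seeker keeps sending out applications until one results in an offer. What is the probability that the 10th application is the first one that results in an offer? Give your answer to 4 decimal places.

Geometric (trials to first success), p = 0.15.
P(Y = 10) = (1−p)^9 · p = 0.23162 · 0.15 = 0.034743

0.0347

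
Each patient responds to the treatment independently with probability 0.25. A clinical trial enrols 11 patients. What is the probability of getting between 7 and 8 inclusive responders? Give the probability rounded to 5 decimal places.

0.00744

X ~ Binomial(11, 0.25); P(7 ≤ X ≤ 8) = Σ C(11,k) p^k (1−p)^(11−k) over k:
  k=7: C(11,7)·0.25^7·0.75^4 = 0.0063729
  k=8: C(11,8)·0.25^8·0.75^3 = 0.0010622
Total = 0.0074351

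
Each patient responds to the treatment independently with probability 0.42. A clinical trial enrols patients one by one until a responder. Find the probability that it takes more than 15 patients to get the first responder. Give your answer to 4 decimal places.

Y = number of patients to the first success; geometric, p = 0.42.
P(Y > 15) = P(first 15 all fail) = (1−p)^15 = 0.000283

0.0003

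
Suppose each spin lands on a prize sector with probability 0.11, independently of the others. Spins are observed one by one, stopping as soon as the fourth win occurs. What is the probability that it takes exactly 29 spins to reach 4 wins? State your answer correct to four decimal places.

0.0260

Y = trial on which the fourth success occurs; negative binomial, r=4, p=0.11.
P(Y=29) = C(28,3) · p^4 · (1−p)^25
= 3276 · 0.00014641 · 0.054294 = 0.026041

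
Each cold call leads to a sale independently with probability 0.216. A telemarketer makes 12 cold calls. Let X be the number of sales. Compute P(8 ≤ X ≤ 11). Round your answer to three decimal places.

X ~ Binomial(12, 0.216); P(8 ≤ X ≤ 11) = Σ C(12,k) p^k (1−p)^(12−k) over k:
  k=8: C(12,8)·0.216^8·0.784^4 = 0.00089
  k=9: C(12,9)·0.216^9·0.784^3 = 0.00011
  k=10: C(12,10)·0.216^10·0.784^2 = 0.00001
  k=11: C(12,11)·0.216^11·0.784^1 = 0.00000
Total = 0.00100

0.001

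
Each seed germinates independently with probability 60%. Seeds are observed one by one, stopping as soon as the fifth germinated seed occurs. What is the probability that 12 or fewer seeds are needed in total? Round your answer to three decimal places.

Finishing within 12 seeds ⇔ at least 5 successes in the first 12. With X ~ Binomial(12, 0.60), P(Y ≤ 12) = 1 − P(X ≤ 4).
  k=0: C(12,0)·0.60^0·0.40^12 = 0.00002
  k=1: C(12,1)·0.60^1·0.40^11 = 0.00030
  k=2: C(12,2)·0.60^2·0.40^10 = 0.00249
  k=3: C(12,3)·0.60^3·0.40^9 = 0.01246
  k=4: C(12,4)·0.60^4·0.40^8 = 0.04204
1 − 0.05731 = 0.94269

0.943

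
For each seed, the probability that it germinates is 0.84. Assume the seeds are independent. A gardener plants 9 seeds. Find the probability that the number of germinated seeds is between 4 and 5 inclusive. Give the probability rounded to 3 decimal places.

X ~ Binomial(9, 0.84); P(4 ≤ X ≤ 5) = Σ C(9,k) p^k (1−p)^(9−k) over k:
  k=4: C(9,4)·0.84^4·0.16^5 = 0.00658
  k=5: C(9,5)·0.84^5·0.16^4 = 0.03453
Total = 0.04111

0.041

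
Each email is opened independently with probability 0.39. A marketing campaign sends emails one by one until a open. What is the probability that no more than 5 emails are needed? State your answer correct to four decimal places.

0.9155

Y = number of emails to the first success; geometric, p = 0.39.
P(Y ≤ 5) = 1 − (1−p)^5 = 1 − 0.084460 = 0.915540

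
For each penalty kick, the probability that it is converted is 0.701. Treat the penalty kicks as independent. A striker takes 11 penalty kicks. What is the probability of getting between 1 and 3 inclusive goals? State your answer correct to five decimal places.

0.00419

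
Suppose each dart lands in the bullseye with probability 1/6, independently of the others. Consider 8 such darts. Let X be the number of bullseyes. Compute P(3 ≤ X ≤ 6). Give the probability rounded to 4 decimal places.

X ~ Binomial(8, 0.166667); P(3 ≤ X ≤ 6) = Σ C(8,k) p^k (1−p)^(8−k) over k:
  k=3: C(8,3)·0.166667^3·0.833333^5 = 0.104190
  k=4: C(8,4)·0.166667^4·0.833333^4 = 0.026048
  k=5: C(8,5)·0.166667^5·0.833333^3 = 0.004168
  k=6: C(8,6)·0.166667^6·0.833333^2 = 0.000417
Total = 0.134822

0.1348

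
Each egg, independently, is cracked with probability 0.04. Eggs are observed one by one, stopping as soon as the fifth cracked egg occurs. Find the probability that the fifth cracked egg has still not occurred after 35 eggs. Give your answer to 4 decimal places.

Needing more than 35 eggs ⇔ fewer than 5 successes in the first 35. With X ~ Binomial(35, 0.04), P(Y > 35) = P(X ≤ 4).
  k=0: C(35,0)·0.04^0·0.96^35 = 0.239603
  k=1: C(35,1)·0.04^1·0.96^34 = 0.349422
  k=2: C(35,2)·0.04^2·0.96^33 = 0.247507
  k=3: C(35,3)·0.04^3·0.96^32 = 0.113441
  k=4: C(35,4)·0.04^4·0.96^31 = 0.037814
P(X ≤ 4) = 0.987787

0.9878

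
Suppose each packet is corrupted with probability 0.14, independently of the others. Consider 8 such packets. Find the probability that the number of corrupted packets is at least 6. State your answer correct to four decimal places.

0.0002

X ~ Binomial(8, 0.14); P(X ≥ 6) = Σ C(8,k) p^k (1−p)^(8−k) over k:
  k=6: C(8,6)·0.14^6·0.86^2 = 0.000156
  k=7: C(8,7)·0.14^7·0.86^1 = 0.000007
  k=8: C(8,8)·0.14^8·0.86^0 = 0.000000
Total = 0.000163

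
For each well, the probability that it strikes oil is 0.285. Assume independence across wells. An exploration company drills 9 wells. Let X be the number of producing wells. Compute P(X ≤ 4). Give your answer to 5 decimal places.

X ~ Binomial(9, 0.285); P(X ≤ 4) = Σ C(9,k) p^k (1−p)^(9−k) over k:
  k=0: C(9,0)·0.285^0·0.715^9 = 0.0488376
  k=1: C(9,1)·0.285^1·0.715^8 = 0.1752006
  k=2: C(9,2)·0.285^2·0.715^7 = 0.2793409
  k=3: C(9,3)·0.285^3·0.715^6 = 0.2598066
  k=4: C(9,4)·0.285^4·0.715^5 = 0.1553389
Total = 0.9185246

0.91852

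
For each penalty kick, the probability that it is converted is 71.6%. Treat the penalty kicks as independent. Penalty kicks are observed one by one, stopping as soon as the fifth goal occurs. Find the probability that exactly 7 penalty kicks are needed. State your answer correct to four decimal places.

Y = trial on which the fifth success occurs; negative binomial, r=5, p=0.716.
P(Y=7) = C(6,4) · p^5 · (1−p)^2
= 15 · 0.18818 · 0.080656 = 0.227663

0.2277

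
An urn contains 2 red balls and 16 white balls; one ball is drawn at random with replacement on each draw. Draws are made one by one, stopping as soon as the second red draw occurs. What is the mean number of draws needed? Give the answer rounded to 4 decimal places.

Y = total draws until the second success; negative binomial with r=2, p=0.111111.
E[Y] = r / p = 2 / 0.111111 = 18.000000

18.0000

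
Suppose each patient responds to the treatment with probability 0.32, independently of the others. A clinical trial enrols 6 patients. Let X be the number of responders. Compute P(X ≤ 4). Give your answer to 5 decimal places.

X ~ Binomial(6, 0.32); P(X ≤ 4) = Σ C(6,k) p^k (1−p)^(6−k) over k:
  k=0: C(6,0)·0.32^0·0.68^6 = 0.0988675
  k=1: C(6,1)·0.32^1·0.68^5 = 0.2791552
  k=2: C(6,2)·0.32^2·0.68^4 = 0.3284179
  k=3: C(6,3)·0.32^3·0.68^3 = 0.2060662
  k=4: C(6,4)·0.32^4·0.68^2 = 0.0727292
Total = 0.9852360

0.98524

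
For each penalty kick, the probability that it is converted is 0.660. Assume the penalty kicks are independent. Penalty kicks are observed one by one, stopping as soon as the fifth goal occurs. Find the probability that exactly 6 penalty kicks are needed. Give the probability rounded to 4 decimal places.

Y = trial on which the fifth success occurs; negative binomial, r=5, p=0.66.
P(Y=6) = C(5,4) · p^5 · (1−p)^1
= 5 · 0.12523 · 0.34 = 0.212897

0.2129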